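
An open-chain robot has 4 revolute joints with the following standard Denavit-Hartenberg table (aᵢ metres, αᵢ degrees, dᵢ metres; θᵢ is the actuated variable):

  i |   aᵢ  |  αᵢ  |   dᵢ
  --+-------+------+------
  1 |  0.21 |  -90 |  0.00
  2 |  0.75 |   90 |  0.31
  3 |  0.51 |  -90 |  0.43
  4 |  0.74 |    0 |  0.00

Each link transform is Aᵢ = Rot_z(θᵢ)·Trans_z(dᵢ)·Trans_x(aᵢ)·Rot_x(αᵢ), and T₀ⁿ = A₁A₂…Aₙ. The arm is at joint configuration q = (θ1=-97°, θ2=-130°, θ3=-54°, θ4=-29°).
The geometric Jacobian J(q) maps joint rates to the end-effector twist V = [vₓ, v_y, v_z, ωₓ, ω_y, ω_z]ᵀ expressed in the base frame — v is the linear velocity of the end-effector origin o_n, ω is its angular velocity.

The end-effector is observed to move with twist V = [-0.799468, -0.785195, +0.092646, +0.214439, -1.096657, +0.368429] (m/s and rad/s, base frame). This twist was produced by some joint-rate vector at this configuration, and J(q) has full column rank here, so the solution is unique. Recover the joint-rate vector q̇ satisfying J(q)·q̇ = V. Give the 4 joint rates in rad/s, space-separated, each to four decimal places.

o_n = [-0.4615, 1.3801, 0.5886]
J₁: ẑ×o_n = [-1.3801, -0.4615, 0.0000], ω = ẑ
J2: z=[0.9925, -0.1219, 0.0000] o=[-0.0256, -0.2084, 0.0000] → [-0.0717, -0.5842, 1.5235, 0.9925, -0.1219, 0.0000]
J3: z=[0.0934, 0.7603, -0.6428] o=[0.3408, 0.2323, 0.5745] → [0.7485, 0.5144, 0.7172, 0.0934, 0.7603, -0.6428]
J4: z=[0.6468, 0.4445, 0.6197] o=[-0.0050, 0.8008, 0.5278] → [-0.3320, -0.3222, 0.5776, 0.6468, 0.4445, 0.6197]
q̇ = J⁺·V = [0.2110, 0.7550, -0.9150, -0.6950]

0.2110 0.7550 -0.9150 -0.6950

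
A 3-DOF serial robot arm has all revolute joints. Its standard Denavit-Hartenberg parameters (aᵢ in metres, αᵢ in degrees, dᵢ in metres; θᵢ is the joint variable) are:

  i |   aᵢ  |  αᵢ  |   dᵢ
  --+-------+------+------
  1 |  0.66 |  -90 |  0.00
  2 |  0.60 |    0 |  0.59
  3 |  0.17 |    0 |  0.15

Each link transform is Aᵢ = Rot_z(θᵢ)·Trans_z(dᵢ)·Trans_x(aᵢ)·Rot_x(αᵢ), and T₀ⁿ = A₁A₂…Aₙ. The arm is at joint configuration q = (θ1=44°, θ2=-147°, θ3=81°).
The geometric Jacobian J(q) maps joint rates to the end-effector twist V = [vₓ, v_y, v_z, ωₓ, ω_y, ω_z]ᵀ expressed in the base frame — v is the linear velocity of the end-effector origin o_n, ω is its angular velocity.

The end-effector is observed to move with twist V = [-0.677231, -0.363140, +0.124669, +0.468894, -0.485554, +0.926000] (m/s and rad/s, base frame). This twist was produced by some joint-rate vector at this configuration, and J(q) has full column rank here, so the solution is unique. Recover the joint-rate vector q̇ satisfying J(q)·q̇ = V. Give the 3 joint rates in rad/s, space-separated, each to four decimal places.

0.9260 0.1550 -0.8300

o_n = [-0.3515, 0.6893, 0.4821]
J₁: ẑ×o_n = [-0.6893, -0.3515, 0.0000], ω = ẑ
J2: z=[-0.6947, 0.7193, 0.0000] o=[0.4748, 0.4585, 0.0000] → [0.3468, 0.3349, 0.4341, -0.6947, 0.7193, 0.0000]
J3: z=[-0.6947, 0.7193, 0.0000] o=[-0.2971, 0.5333, 0.3268] → [0.1117, 0.1079, -0.0691, -0.6947, 0.7193, 0.0000]
q̇ = J⁺·V = [0.9260, 0.1550, -0.8300]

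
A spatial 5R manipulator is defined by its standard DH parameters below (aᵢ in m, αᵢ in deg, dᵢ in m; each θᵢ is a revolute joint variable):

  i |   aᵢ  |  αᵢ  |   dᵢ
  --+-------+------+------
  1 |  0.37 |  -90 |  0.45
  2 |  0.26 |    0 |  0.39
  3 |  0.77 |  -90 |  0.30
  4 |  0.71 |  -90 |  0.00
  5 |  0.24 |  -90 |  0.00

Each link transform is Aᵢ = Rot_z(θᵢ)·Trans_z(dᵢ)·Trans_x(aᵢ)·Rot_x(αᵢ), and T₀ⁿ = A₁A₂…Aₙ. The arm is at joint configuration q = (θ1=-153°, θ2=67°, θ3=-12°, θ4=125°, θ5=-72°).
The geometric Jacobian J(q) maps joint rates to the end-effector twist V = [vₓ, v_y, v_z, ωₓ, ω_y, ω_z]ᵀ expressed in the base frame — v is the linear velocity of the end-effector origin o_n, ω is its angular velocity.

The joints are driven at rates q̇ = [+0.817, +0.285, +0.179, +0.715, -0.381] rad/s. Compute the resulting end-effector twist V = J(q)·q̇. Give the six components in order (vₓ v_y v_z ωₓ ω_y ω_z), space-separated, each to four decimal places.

o_n = [-0.3956, -0.2551, -0.1826]
J₁: ẑ×o_n = [0.2551, -0.3956, 0.0000], ω = ẑ
J2: z=[0.4540, -0.8910, 0.0000] o=[-0.3297, -0.1680, 0.4500] → [0.5636, 0.2872, -0.0983, 0.4540, -0.8910, 0.0000]
J3: z=[0.4540, -0.8910, 0.0000] o=[-0.2431, -0.5616, 0.2107] → [0.3504, 0.1785, 0.0033, 0.4540, -0.8910, 0.0000]
J4: z=[0.7299, 0.3719, -0.5736] o=[-0.5005, -1.0294, -0.4201] → [0.5325, -0.2335, 0.5262, 0.7299, 0.3719, -0.5736]
J5: z=[0.6790, -0.2978, 0.6710] o=[-0.5564, -0.4051, -0.0865] → [-0.0721, 0.1731, 0.1498, 0.6790, -0.2978, 0.6710]
V = J·q̇ = [0.8399, -0.4423, 0.2917, 0.4738, -0.0341, 0.1512]

0.8399 -0.4423 0.2917 0.4738 -0.0341 0.1512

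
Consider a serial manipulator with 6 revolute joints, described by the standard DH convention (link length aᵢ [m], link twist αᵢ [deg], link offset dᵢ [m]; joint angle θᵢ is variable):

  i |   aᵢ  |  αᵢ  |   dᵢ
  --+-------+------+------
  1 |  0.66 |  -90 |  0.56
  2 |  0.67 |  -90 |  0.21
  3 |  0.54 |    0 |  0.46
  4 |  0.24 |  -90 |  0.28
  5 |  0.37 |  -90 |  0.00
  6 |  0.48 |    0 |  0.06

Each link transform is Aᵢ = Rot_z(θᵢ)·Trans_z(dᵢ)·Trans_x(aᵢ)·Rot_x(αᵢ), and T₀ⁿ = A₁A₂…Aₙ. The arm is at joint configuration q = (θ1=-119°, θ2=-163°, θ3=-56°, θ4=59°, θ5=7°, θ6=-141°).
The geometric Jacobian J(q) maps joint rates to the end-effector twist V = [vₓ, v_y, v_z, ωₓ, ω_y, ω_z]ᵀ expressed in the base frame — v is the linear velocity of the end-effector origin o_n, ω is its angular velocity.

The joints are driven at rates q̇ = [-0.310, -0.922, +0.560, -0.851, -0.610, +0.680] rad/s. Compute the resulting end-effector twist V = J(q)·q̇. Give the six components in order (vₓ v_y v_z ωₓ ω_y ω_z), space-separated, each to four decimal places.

0.4106 1.3341 -0.7256 -0.1565 0.3540 -1.2486

o_n = [0.4340, 0.0735, 1.5577]
J₁: ẑ×o_n = [-0.0735, 0.4340, 0.0000], ω = ẑ
J2: z=[0.8746, -0.4848, 0.0000] o=[-0.3200, -0.5772, 0.5600] → [-0.4837, -0.8726, 0.9347, 0.8746, -0.4848, 0.0000]
J3: z=[-0.1417, -0.2557, 0.9563] o=[0.1743, -0.1187, 0.7559] → [-0.3888, 0.3620, 0.0392, -0.1417, -0.2557, 0.9563]
J4: z=[-0.1417, -0.2557, 0.9563] o=[0.6407, -0.2008, 1.2841] → [-0.3322, -0.1588, -0.0917, -0.1417, -0.2557, 0.9563]
J5: z=[-0.8977, 0.4404, -0.0153] o=[0.7011, -0.0658, 1.6219] → [-0.0262, -0.0536, -0.0074, -0.8977, 0.4404, -0.0153]
J6: z=[0.0898, 0.1489, -0.9848] o=[0.8607, 0.2618, 1.6860] → [-0.2046, 0.4317, 0.0466, 0.0898, 0.1489, -0.9848]
V = J·q̇ = [0.4106, 1.3341, -0.7256, -0.1565, 0.3540, -1.2486]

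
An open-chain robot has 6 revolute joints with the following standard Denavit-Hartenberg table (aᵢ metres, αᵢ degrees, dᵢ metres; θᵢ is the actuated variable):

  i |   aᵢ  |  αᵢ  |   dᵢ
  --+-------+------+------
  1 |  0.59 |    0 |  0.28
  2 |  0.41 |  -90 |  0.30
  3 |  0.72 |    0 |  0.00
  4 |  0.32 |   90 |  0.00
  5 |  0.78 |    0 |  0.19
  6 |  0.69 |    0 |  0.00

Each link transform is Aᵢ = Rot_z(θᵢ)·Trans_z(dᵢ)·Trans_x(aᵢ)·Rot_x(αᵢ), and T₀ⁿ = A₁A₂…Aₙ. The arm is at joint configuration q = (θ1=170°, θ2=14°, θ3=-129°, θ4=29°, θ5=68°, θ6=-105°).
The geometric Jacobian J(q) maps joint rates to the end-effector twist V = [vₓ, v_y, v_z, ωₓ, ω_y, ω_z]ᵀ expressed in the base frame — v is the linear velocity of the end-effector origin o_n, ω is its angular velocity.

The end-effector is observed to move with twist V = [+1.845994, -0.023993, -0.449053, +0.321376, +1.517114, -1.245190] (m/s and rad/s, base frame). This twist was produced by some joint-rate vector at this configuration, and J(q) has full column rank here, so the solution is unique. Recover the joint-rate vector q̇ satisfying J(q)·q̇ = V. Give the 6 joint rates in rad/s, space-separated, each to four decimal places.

-0.8660 -0.3040 -0.6170 -0.8740 -0.3280 0.7610

o_n = [-0.1284, -0.1746, 2.2521]
J₁: ẑ×o_n = [0.1746, -0.1284, 0.0000], ω = ẑ
J2: z=[0.0000, 0.0000, 1.0000] o=[-0.5810, 0.1025, 0.2800] → [0.2771, 0.4526, -0.0000, 0.0000, 0.0000, 1.0000]
J3: z=[0.0698, -0.9976, 0.0000] o=[-0.9900, 0.0739, 0.5800] → [-1.6681, -0.1166, 0.8422, 0.0698, -0.9976, 0.0000]
J4: z=[0.0698, -0.9976, 0.0000] o=[-0.5380, 0.1055, 1.1395] → [-1.1099, -0.0776, 0.3891, 0.0698, -0.9976, 0.0000]
J5: z=[0.9824, 0.0687, -0.1736] o=[-0.4826, 0.1093, 1.4547] → [0.0055, -0.8449, -0.3033, 0.9824, 0.0687, -0.1736]
J6: z=[0.9824, 0.0687, -0.1736] o=[-0.1949, -0.5955, 1.7094] → [0.1104, -0.5447, 0.4089, 0.9824, 0.0687, -0.1736]
q̇ = J⁺·V = [-0.8660, -0.3040, -0.6170, -0.8740, -0.3280, 0.7610]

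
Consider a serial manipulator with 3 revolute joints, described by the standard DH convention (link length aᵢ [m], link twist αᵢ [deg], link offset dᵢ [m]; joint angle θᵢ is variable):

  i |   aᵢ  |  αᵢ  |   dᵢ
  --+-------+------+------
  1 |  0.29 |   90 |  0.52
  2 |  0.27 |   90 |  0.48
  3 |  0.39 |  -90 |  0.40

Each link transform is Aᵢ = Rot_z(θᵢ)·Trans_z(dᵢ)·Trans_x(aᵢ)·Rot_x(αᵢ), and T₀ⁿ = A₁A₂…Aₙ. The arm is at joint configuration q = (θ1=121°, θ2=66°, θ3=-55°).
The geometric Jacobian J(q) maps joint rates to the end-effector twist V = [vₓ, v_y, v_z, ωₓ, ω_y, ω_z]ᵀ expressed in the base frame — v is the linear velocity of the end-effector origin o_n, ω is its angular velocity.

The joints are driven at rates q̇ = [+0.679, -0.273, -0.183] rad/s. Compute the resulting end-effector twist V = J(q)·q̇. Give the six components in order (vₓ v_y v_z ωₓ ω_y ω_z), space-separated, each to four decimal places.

-0.6179 -0.1800 -0.2080 -0.1479 -0.2839 0.7534

o_n = [-0.3034, 0.8166, 0.8083]
J₁: ẑ×o_n = [-0.8166, -0.3034, 0.0000], ω = ẑ
J2: z=[0.8572, 0.5150, 0.0000] o=[-0.1494, 0.2486, 0.5200] → [0.1485, -0.2471, 0.5662, 0.8572, 0.5150, 0.0000]
J3: z=[-0.4705, 0.7831, -0.4067] o=[0.2055, 0.5899, 0.7667] → [0.1248, 0.2266, 0.2918, -0.4705, 0.7831, -0.4067]
V = J·q̇ = [-0.6179, -0.1800, -0.2080, -0.1479, -0.2839, 0.7534]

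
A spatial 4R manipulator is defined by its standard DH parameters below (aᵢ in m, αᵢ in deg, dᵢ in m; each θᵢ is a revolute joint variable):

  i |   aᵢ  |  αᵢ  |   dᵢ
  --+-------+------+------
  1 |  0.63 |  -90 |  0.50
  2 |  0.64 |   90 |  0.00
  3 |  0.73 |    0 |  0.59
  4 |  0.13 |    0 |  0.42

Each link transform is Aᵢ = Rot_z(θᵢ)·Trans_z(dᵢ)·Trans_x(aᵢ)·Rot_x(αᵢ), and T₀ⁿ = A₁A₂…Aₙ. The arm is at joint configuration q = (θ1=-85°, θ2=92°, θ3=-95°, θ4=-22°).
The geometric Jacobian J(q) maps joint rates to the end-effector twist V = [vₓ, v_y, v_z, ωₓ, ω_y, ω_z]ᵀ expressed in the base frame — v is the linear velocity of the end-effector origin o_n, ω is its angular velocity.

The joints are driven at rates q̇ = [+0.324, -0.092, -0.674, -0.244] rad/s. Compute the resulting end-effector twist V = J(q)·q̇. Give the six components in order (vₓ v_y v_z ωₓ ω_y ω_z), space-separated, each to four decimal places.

o_n = [-0.6985, -1.6886, -0.0523]
J₁: ẑ×o_n = [1.6886, -0.6985, 0.0000], ω = ẑ
J2: z=[0.9962, 0.0872, 0.0000] o=[0.0549, -0.6276, 0.5000] → [-0.0481, 0.5502, -0.9913, 0.9962, 0.0872, 0.0000]
J3: z=[0.0871, -0.9956, -0.0349] o=[0.0530, -0.6054, -0.1396] → [-0.1247, 0.0186, -0.8425, 0.0871, -0.9956, -0.0349]
J4: z=[0.0871, -0.9956, -0.0349] o=[-0.6199, -1.2583, -0.0966] → [-0.0591, -0.0011, -0.1158, 0.0871, -0.9956, -0.0349]
V = J·q̇ = [0.6501, -0.2892, 0.6873, -0.1716, 0.9059, 0.3560]

0.6501 -0.2892 0.6873 -0.1716 0.9059 0.3560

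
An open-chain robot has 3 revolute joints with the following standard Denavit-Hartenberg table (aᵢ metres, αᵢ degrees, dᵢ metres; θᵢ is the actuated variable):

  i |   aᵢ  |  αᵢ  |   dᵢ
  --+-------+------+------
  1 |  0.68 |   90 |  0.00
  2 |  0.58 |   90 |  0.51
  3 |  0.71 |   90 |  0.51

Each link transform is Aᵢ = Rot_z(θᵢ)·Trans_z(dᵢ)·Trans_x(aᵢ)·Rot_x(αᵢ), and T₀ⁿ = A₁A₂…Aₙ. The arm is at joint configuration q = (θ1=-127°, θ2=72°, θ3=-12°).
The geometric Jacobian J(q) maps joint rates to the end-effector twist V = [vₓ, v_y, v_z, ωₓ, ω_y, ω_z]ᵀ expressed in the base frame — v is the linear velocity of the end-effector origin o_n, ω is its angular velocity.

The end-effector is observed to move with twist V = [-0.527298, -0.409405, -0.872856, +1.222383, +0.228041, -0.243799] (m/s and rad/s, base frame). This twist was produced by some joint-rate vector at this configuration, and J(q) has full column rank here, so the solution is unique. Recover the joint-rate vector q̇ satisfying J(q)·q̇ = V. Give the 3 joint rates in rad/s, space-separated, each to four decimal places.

o_n = [-1.2276, -1.0269, 1.0545]
J₁: ẑ×o_n = [1.0269, -1.2276, 0.0000], ω = ẑ
J2: z=[-0.7986, 0.6018, 0.0000] o=[-0.4092, -0.5431, 0.0000] → [0.6346, 0.8422, 0.8789, -0.7986, 0.6018, 0.0000]
J3: z=[-0.5724, -0.7595, -0.3090] o=[-0.9244, -0.3793, 0.5516] → [-0.5821, 0.3815, 0.1404, -0.5724, -0.7595, -0.3090]
q̇ = J⁺·V = [-0.5420, -0.8390, -0.9650]

-0.5420 -0.8390 -0.9650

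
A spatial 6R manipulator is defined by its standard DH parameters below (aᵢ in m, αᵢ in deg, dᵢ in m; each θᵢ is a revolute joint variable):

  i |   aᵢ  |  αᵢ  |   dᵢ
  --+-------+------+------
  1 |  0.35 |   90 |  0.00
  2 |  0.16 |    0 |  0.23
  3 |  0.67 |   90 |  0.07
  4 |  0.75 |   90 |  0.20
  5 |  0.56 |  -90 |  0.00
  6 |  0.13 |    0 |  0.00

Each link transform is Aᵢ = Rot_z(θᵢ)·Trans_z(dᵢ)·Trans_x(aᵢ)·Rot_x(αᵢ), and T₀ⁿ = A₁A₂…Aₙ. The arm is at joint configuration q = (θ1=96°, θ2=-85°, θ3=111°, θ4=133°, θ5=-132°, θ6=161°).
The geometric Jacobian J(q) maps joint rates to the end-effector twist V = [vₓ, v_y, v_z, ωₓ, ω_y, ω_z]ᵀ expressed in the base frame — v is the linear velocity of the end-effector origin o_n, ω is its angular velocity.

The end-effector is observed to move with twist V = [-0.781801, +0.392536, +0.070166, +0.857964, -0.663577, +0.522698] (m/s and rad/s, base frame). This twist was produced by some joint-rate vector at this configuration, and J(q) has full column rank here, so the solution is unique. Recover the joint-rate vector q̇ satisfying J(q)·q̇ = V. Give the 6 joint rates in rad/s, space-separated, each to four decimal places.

o_n = [0.5394, 0.6632, 0.0961]
J₁: ẑ×o_n = [-0.6632, 0.5394, 0.0000], ω = ẑ
J2: z=[0.9945, 0.1045, 0.0000] o=[-0.0366, 0.3481, 0.0000] → [0.0100, -0.0956, 0.2531, 0.9945, 0.1045, 0.0000]
J3: z=[0.9945, 0.1045, 0.0000] o=[0.1907, 0.3860, -0.1594] → [0.0267, -0.2541, 0.2392, 0.9945, 0.1045, 0.0000]
J4: z=[-0.0458, 0.4360, -0.8988] o=[0.1974, 0.9922, 0.1343] → [-0.3124, -0.3092, -0.1340, -0.0458, 0.4360, -0.8988]
J5: z=[0.6096, 0.7250, 0.3206] o=[0.7818, 0.6795, -0.2697] → [0.2705, -0.3007, 0.1658, 0.6096, 0.7250, 0.3206]
J6: z=[0.6188, -0.6879, 0.3792] o=[0.5043, 0.6979, 0.2164] → [0.0959, 0.0877, 0.0027, 0.6188, -0.6879, 0.3792]
q̇ = J⁺·V = [0.8430, 0.1380, 0.8300, 0.3380, -0.7210, 0.5660]

0.8430 0.1380 0.8300 0.3380 -0.7210 0.5660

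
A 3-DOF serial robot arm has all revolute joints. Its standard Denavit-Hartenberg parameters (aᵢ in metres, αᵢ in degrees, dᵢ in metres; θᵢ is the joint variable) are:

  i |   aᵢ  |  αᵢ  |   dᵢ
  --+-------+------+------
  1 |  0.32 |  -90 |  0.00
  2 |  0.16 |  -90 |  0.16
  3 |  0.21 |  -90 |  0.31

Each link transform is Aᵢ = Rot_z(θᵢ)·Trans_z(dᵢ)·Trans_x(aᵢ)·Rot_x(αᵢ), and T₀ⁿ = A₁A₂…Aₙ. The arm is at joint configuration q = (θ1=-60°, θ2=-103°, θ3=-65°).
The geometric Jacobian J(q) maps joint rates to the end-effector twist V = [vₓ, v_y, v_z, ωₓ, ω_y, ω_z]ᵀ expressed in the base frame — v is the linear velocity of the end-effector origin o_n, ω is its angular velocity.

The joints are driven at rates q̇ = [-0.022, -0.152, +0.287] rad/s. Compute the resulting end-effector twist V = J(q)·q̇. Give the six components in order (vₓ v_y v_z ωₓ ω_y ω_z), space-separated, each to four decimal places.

o_n = [0.5864, -0.3151, 0.3121]
J₁: ẑ×o_n = [0.3151, 0.5864, -0.0000], ω = ẑ
J2: z=[0.8660, 0.5000, 0.0000] o=[0.1600, -0.2771, 0.0000] → [0.1561, -0.2703, -0.2461, 0.8660, 0.5000, 0.0000]
J3: z=[0.4872, -0.8438, 0.2250] o=[0.2806, -0.1660, 0.1559] → [-0.0983, -0.0073, 0.1854, 0.4872, -0.8438, 0.2250]
V = J·q̇ = [-0.0589, 0.0261, 0.0906, 0.0082, -0.3182, 0.0426]

-0.0589 0.0261 0.0906 0.0082 -0.3182 0.0426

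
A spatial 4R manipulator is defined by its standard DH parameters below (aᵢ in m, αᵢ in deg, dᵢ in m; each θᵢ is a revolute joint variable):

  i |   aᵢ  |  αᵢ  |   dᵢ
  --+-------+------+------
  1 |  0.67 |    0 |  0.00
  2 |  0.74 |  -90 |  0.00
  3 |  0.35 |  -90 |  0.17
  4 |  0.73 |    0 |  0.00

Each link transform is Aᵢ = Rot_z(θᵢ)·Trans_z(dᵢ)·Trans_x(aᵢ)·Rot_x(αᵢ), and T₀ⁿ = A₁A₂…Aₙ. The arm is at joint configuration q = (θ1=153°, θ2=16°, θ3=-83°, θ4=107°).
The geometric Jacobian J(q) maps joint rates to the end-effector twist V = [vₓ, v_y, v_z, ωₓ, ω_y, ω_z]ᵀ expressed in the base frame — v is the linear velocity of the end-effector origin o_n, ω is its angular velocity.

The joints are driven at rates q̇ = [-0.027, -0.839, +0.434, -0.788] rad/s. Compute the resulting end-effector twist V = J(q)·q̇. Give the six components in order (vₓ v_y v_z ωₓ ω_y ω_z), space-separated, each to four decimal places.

0.4907 0.7612 0.5388 0.6849 -0.5753 -0.7700

o_n = [-1.2389, 0.9669, 0.1356]
J₁: ẑ×o_n = [-0.9669, -1.2389, 0.0000], ω = ẑ
J2: z=[0.0000, 0.0000, 1.0000] o=[-0.5970, 0.3042, 0.0000] → [-0.6628, -0.6420, 0.0000, 0.0000, 0.0000, 1.0000]
J3: z=[-0.1908, -0.9816, 0.0000] o=[-1.3234, 0.4454, 0.0000] → [-0.1331, 0.0259, -0.0166, -0.1908, -0.9816, 0.0000]
J4: z=[-0.9743, 0.1894, -0.1219] o=[-1.3977, 0.2866, 0.3474] → [0.0428, -0.2257, -0.6929, -0.9743, 0.1894, -0.1219]
V = J·q̇ = [0.4907, 0.7612, 0.5388, 0.6849, -0.5753, -0.7700]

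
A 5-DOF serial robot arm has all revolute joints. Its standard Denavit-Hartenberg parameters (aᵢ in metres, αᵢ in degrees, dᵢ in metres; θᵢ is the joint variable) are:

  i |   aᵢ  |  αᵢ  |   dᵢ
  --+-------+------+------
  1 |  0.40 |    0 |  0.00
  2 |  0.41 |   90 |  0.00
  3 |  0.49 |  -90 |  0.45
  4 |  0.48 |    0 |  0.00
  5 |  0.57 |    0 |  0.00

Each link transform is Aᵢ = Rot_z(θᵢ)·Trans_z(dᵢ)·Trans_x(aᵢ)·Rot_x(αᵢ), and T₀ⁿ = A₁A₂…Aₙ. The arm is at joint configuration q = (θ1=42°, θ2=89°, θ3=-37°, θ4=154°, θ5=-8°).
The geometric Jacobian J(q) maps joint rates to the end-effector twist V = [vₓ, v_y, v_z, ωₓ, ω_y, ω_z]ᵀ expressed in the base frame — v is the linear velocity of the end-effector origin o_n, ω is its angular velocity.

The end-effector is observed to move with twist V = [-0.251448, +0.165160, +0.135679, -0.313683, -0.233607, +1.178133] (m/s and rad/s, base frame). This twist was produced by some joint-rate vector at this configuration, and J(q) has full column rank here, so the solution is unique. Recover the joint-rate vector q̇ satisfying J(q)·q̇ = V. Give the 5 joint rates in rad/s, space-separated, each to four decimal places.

o_n = [0.1854, 0.2756, 0.2491]
J₁: ẑ×o_n = [-0.2756, 0.1854, 0.0000], ω = ẑ
J2: z=[0.0000, 0.0000, 1.0000] o=[0.2973, 0.2677, 0.0000] → [-0.0080, -0.1118, 0.0000, 0.0000, 0.0000, 1.0000]
J3: z=[0.7547, 0.6561, 0.0000] o=[0.0283, 0.5771, 0.0000] → [0.1634, -0.1880, -0.3306, 0.7547, 0.6561, 0.0000]
J4: z=[-0.3948, 0.4542, 0.7986] o=[0.1112, 1.1677, -0.2949] → [0.9595, 0.2741, 0.3185, -0.3948, 0.4542, 0.7986]
J5: z=[-0.3948, 0.4542, 0.7986] o=[0.1784, 0.7696, -0.0353] → [0.5236, 0.1179, 0.1918, -0.3948, 0.4542, 0.7986]
q̇ = J⁺·V = [0.7290, 0.4100, -0.3900, -0.0210, 0.0700]

0.7290 0.4100 -0.3900 -0.0210 0.0700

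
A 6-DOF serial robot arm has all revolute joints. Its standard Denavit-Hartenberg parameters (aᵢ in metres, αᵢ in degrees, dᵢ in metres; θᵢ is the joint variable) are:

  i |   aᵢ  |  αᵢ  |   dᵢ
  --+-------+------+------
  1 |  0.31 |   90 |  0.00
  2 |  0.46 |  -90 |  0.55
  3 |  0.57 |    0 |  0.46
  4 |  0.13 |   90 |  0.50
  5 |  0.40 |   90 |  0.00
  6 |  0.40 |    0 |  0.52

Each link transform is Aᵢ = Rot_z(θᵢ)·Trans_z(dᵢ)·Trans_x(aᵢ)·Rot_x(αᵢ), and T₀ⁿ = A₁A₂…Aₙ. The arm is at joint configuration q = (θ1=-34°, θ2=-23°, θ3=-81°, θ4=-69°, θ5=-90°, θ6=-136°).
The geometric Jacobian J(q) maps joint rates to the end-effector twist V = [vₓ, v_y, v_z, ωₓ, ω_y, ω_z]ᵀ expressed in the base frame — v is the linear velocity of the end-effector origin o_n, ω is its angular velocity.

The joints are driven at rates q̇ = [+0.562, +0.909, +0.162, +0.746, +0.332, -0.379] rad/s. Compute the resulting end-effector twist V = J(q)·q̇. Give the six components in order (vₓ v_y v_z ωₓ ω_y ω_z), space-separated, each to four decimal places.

1.0578 0.9923 1.0796 -0.5365 -0.6163 1.5909

o_n = [0.6666, -1.8472, 0.3795]
J₁: ẑ×o_n = [1.8472, 0.6666, -0.0000], ω = ẑ
J2: z=[-0.5592, -0.8290, 0.0000] o=[0.2570, -0.1733, 0.0000] → [-0.3146, 0.2122, 1.2755, -0.5592, -0.8290, 0.0000]
J3: z=[0.3239, -0.2185, 0.9205] o=[0.3005, -0.8661, -0.1797] → [0.7809, 0.1558, -0.2378, 0.3239, -0.2185, 0.9205]
J4: z=[0.3239, -0.2185, 0.9205] o=[0.2027, -1.4792, 0.2089] → [0.3014, 0.3717, -0.0178, 0.3239, -0.2185, 0.9205]
J5: z=[0.1027, 0.9753, 0.1954] o=[0.2424, -1.5844, 0.7131] → [-0.2740, 0.1171, -0.4407, 0.1027, 0.9753, 0.1954]
J6: z=[0.9405, -0.0313, -0.3384] o=[0.1129, -1.4970, 0.3449] → [-0.1196, -0.2199, -0.3120, 0.9405, -0.0313, -0.3384]
V = J·q̇ = [1.0578, 0.9923, 1.0796, -0.5365, -0.6163, 1.5909]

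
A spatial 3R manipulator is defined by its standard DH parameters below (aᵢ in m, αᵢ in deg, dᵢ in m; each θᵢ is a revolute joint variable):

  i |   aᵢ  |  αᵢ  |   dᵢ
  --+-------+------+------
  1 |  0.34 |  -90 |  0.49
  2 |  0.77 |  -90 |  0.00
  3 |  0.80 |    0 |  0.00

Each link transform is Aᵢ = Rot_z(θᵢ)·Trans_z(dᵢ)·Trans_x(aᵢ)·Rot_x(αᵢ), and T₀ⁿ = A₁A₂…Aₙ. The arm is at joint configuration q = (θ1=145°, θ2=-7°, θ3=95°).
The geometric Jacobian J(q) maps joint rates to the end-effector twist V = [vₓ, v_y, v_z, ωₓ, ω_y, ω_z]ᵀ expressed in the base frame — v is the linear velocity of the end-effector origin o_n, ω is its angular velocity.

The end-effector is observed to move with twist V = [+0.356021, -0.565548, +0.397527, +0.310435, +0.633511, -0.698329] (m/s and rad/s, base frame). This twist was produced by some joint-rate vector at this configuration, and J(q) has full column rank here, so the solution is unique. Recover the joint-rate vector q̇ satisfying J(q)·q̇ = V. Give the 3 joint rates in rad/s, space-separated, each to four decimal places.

o_n = [-0.3908, 1.2465, 0.5753]
J₁: ẑ×o_n = [-1.2465, -0.3908, 0.0000], ω = ẑ
J2: z=[-0.5736, -0.8192, 0.0000] o=[-0.2785, 0.1950, 0.4900] → [-0.0699, 0.0490, -0.6951, -0.5736, -0.8192, 0.0000]
J3: z=[-0.0998, 0.0699, -0.9925] o=[-0.9046, 0.6334, 0.5838] → [0.6080, -0.5108, -0.0971, -0.0998, 0.0699, -0.9925]
q̇ = J⁺·V = [0.1900, -0.6970, 0.8950]

0.1900 -0.6970 0.8950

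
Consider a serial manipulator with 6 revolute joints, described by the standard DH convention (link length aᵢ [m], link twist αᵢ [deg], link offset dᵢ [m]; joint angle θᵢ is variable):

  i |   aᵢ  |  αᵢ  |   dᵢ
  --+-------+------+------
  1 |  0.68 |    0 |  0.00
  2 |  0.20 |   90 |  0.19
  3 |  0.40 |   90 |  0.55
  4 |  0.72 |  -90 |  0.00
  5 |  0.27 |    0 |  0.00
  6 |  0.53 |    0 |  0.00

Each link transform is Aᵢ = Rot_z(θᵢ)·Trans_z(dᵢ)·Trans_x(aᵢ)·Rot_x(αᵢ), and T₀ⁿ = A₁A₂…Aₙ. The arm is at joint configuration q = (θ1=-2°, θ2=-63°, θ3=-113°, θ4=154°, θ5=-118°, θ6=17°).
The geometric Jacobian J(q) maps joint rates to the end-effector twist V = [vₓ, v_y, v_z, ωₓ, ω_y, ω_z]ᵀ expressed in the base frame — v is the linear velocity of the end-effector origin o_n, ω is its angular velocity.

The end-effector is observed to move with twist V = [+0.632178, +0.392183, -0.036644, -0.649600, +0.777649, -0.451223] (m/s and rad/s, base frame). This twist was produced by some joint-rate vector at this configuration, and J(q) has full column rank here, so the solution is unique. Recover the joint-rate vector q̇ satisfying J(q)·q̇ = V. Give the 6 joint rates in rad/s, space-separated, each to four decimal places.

o_n = [-0.2180, 0.0893, 0.5254]
J₁: ẑ×o_n = [-0.0893, -0.2180, 0.0000], ω = ẑ
J2: z=[0.0000, 0.0000, 1.0000] o=[0.6796, -0.0237, 0.0000] → [-0.1131, -0.8976, 0.0000, 0.0000, 0.0000, 1.0000]
J3: z=[-0.9063, -0.4226, 0.0000] o=[0.7641, -0.2050, 0.1900] → [-0.1417, 0.3040, -0.6818, -0.9063, -0.4226, 0.0000]
J4: z=[-0.3890, 0.8343, 0.3907] o=[0.1996, -0.2958, -0.1782] → [0.4365, 0.1105, 0.1986, -0.3890, 0.8343, 0.3907]
J5: z=[0.8870, 0.2246, 0.4035] o=[0.0204, -0.6583, 0.4175] → [-0.2775, -0.1919, 0.7167, 0.8870, 0.2246, 0.4035]
J6: z=[0.8870, 0.2246, 0.4035] o=[-0.0408, -0.3956, 0.4058] → [-0.1688, -0.1776, 0.4700, 0.8870, 0.2246, 0.4035]
q̇ = J⁺·V = [-0.5280, -0.1370, -0.1210, 0.9850, -0.4680, 0.0440]

-0.5280 -0.1370 -0.1210 0.9850 -0.4680 0.0440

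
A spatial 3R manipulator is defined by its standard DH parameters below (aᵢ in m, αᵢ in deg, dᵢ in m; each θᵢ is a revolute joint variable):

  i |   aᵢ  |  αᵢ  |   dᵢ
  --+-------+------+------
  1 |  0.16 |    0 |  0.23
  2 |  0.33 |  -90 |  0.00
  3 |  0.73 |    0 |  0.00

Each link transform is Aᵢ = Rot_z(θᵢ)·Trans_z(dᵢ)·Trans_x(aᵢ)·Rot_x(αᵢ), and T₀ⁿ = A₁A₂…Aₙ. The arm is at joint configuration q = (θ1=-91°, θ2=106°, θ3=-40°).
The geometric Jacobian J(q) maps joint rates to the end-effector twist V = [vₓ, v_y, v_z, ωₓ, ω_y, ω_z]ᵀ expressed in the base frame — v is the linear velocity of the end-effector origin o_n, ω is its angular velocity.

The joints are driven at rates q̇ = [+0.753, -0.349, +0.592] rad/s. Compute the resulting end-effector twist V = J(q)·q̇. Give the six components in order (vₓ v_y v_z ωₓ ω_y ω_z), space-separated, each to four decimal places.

0.2958 0.4168 -0.3311 -0.1532 0.5718 0.4040

o_n = [0.8561, 0.0702, 0.6992]
J₁: ẑ×o_n = [-0.0702, 0.8561, 0.0000], ω = ẑ
J2: z=[0.0000, 0.0000, 1.0000] o=[-0.0028, -0.1600, 0.2300] → [-0.2301, 0.8589, 0.0000, 0.0000, 0.0000, 1.0000]
J3: z=[-0.2588, 0.9659, 0.0000] o=[0.3160, -0.0746, 0.2300] → [0.4532, 0.1214, -0.5592, -0.2588, 0.9659, 0.0000]
V = J·q̇ = [0.2958, 0.4168, -0.3311, -0.1532, 0.5718, 0.4040]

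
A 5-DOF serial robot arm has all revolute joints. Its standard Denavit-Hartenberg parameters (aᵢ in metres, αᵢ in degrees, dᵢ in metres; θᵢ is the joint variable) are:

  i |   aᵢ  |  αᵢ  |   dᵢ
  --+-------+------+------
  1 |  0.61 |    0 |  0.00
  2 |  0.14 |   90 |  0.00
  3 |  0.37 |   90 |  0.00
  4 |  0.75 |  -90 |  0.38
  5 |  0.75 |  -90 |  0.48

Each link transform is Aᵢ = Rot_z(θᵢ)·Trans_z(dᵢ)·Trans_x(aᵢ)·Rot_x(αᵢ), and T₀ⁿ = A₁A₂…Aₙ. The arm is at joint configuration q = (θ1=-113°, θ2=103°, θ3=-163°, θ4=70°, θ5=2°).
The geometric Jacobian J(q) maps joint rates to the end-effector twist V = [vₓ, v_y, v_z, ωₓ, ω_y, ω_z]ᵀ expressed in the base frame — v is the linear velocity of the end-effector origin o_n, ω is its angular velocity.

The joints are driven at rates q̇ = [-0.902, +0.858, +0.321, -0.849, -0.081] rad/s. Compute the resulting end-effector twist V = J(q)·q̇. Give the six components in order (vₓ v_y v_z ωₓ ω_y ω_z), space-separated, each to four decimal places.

o_n = [-0.8822, -2.0455, 0.2121]
J₁: ẑ×o_n = [2.0455, -0.8822, 0.0000], ω = ẑ
J2: z=[0.0000, 0.0000, 1.0000] o=[-0.2383, -0.5615, 0.0000] → [1.4840, -0.6439, 0.0000, 0.0000, 0.0000, 1.0000]
J3: z=[-0.1736, -0.9848, 0.0000] o=[-0.1005, -0.5858, 0.0000] → [-0.2089, 0.0368, -0.5164, -0.1736, -0.9848, 0.0000]
J4: z=[-0.2879, 0.0508, 0.9563] o=[-0.4489, -0.5244, -0.1082] → [1.4709, -0.3221, 0.4600, -0.2879, 0.0508, 0.9563]
J5: z=[0.8256, -0.4929, 0.2747] o=[-0.9223, -1.1565, 0.1802] → [0.2285, -0.0153, -0.7142, 0.8256, -0.4929, 0.2747]
V = J·q̇ = [-1.9062, 0.5299, -0.4984, 0.1218, -0.3193, -0.8782]

-1.9062 0.5299 -0.4984 0.1218 -0.3193 -0.8782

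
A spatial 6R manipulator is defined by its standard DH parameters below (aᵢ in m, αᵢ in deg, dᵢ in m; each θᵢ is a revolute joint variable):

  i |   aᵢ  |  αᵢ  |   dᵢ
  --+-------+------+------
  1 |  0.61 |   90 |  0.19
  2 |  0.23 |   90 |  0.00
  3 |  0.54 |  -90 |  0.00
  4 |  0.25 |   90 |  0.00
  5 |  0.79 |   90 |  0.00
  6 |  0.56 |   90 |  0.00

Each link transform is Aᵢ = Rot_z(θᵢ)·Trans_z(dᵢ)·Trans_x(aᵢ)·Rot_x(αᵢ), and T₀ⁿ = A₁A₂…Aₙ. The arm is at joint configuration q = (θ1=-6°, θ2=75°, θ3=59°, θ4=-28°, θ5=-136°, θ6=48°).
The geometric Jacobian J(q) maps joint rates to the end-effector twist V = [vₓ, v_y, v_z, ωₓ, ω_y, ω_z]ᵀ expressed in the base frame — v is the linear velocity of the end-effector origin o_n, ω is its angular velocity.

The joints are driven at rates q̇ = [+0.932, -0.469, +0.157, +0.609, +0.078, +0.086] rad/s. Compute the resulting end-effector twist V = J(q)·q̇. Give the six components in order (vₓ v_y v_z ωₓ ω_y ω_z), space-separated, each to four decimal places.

0.4434 0.6331 -0.0948 0.0511 0.1958 0.2809

o_n = [0.9683, 0.4675, 0.9716]
J₁: ẑ×o_n = [-0.4675, 0.9683, 0.0000], ω = ẑ
J2: z=[-0.1045, -0.9945, 0.0000] o=[0.6067, -0.0638, 0.1900] → [-0.7773, 0.0817, 0.3041, -0.1045, -0.9945, 0.0000]
J3: z=[0.9606, -0.1010, -0.2588] o=[0.6659, -0.0700, 0.4122] → [0.0826, -0.6157, 0.5469, 0.9606, -0.1010, -0.2588]
J4: z=[-0.2745, -0.4890, -0.8280] o=[0.6891, -0.5378, 0.6808] → [0.6902, -0.1514, -0.1394, -0.2745, -0.4890, -0.8280]
J5: z=[0.8280, 0.3176, -0.4621] o=[0.8113, -0.7409, 0.7602] → [0.6255, -0.2476, 0.9508, 0.8280, 0.3176, -0.4621]
J6: z=[-0.5371, 0.2126, -0.8163] o=[0.6841, -0.0109, 1.0340] → [0.3773, -0.2656, -0.3174, -0.5371, 0.2126, -0.8163]
V = J·q̇ = [0.4434, 0.6331, -0.0948, 0.0511, 0.1958, 0.2809]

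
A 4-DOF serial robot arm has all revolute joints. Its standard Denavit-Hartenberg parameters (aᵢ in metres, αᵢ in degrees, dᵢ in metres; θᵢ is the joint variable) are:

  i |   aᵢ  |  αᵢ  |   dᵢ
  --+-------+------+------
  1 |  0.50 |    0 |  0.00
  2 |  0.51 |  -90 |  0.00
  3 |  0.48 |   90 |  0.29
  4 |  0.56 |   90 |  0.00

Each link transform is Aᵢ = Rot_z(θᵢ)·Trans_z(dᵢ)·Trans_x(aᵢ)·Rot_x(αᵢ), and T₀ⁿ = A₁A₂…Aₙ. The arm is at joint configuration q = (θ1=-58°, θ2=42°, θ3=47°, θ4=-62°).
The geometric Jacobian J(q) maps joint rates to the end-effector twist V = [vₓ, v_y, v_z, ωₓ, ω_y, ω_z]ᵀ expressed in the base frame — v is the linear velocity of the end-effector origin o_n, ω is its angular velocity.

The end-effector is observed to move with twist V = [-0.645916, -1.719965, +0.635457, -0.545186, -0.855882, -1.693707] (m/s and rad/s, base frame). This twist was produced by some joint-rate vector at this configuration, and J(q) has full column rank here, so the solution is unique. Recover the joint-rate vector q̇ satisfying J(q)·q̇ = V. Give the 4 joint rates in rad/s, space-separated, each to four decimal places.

o_n = [1.1859, -0.9008, -0.5433]
J₁: ẑ×o_n = [0.9008, 1.1859, -0.0000], ω = ẑ
J2: z=[0.0000, 0.0000, 1.0000] o=[0.2650, -0.4240, 0.0000] → [0.4768, 0.9209, -0.0000, 0.0000, 0.0000, 1.0000]
J3: z=[0.2756, 0.9613, 0.0000] o=[0.7552, -0.5646, 0.0000] → [-0.5223, 0.1498, -0.5067, 0.2756, 0.9613, 0.0000]
J4: z=[0.7030, -0.2016, 0.6820] o=[1.1498, -0.3761, -0.3510] → [0.3966, 0.1598, -0.3616, 0.7030, -0.2016, 0.6820]
q̇ = J⁺·V = [-0.7510, -0.6740, -0.9730, -0.3940]

-0.7510 -0.6740 -0.9730 -0.3940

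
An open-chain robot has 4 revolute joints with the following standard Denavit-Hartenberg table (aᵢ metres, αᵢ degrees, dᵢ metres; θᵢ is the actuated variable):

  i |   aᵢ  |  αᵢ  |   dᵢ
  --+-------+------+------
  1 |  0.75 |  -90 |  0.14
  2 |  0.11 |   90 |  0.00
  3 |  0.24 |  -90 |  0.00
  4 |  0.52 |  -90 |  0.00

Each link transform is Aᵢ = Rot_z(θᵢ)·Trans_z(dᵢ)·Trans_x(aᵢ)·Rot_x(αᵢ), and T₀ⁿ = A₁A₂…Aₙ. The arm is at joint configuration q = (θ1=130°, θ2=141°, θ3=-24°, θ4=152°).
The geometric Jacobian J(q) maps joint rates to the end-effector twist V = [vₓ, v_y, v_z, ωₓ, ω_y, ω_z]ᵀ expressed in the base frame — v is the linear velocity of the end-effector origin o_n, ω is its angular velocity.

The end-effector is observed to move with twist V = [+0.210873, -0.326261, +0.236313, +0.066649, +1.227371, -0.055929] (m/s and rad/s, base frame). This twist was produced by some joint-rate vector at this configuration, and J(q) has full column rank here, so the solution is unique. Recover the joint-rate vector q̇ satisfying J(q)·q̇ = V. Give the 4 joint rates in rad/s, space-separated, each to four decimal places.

o_n = [-0.4967, 0.4532, 0.3865]
J₁: ẑ×o_n = [-0.4532, -0.4967, 0.0000], ω = ẑ
J2: z=[-0.7660, -0.6428, 0.0000] o=[-0.4821, 0.5745, 0.1400] → [-0.1584, 0.1888, 0.0835, -0.7660, -0.6428, 0.0000]
J3: z=[-0.4045, 0.4821, -0.7771] o=[-0.4271, 0.5090, 0.0708] → [0.1088, 0.1817, 0.0561, -0.4045, 0.4821, -0.7771]
J4: z=[-0.4966, -0.8294, -0.2560] o=[-0.2428, 0.4413, -0.0672] → [-0.3732, 0.2903, -0.2165, -0.4966, -0.8294, -0.2560]
q̇ = J⁺·V = [0.4990, -0.0580, 0.9960, -0.8560]

0.4990 -0.0580 0.9960 -0.8560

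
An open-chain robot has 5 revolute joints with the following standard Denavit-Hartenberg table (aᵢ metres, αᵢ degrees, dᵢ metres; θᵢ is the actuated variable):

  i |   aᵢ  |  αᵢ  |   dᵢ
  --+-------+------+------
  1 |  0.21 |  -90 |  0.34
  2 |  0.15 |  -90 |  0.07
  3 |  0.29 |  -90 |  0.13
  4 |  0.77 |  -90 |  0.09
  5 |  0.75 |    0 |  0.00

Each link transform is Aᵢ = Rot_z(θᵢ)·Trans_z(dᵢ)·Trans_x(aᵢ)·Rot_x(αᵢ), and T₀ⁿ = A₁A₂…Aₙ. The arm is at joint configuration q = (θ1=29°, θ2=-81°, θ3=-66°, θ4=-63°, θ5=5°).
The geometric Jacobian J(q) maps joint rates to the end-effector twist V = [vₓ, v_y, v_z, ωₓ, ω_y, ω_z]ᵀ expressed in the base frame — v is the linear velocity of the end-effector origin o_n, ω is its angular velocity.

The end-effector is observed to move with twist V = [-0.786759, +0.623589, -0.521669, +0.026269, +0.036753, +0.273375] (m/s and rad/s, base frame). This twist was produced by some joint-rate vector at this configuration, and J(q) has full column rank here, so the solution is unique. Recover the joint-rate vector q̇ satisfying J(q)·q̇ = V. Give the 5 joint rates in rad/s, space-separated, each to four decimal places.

0.8470 0.3630 -0.1460 -0.3720 -0.6080

o_n = [1.0792, 1.6891, 0.6718]
J₁: ẑ×o_n = [-1.6891, 1.0792, 0.0000], ω = ẑ
J2: z=[-0.4848, 0.8746, 0.0000] o=[0.1837, 0.1018, 0.3400] → [0.2902, 0.1608, -1.5528, -0.4848, 0.8746, 0.0000]
J3: z=[0.8639, 0.4788, -0.1564] o=[0.1703, 0.1744, 0.4882] → [0.3249, -0.3008, 0.8732, 0.8639, 0.4788, -0.1564]
J4: z=[0.3222, -0.2865, 0.9023] o=[0.1703, 0.4773, 0.5843] → [-1.1185, 0.7920, 0.6508, 0.3222, -0.2865, 0.9023]
J5: z=[-0.7372, 0.5220, 0.4290] o=[0.6565, 1.0701, 0.6986] → [-0.2795, 0.1615, -0.6770, -0.7372, 0.5220, 0.4290]
q̇ = J⁺·V = [0.8470, 0.3630, -0.1460, -0.3720, -0.6080]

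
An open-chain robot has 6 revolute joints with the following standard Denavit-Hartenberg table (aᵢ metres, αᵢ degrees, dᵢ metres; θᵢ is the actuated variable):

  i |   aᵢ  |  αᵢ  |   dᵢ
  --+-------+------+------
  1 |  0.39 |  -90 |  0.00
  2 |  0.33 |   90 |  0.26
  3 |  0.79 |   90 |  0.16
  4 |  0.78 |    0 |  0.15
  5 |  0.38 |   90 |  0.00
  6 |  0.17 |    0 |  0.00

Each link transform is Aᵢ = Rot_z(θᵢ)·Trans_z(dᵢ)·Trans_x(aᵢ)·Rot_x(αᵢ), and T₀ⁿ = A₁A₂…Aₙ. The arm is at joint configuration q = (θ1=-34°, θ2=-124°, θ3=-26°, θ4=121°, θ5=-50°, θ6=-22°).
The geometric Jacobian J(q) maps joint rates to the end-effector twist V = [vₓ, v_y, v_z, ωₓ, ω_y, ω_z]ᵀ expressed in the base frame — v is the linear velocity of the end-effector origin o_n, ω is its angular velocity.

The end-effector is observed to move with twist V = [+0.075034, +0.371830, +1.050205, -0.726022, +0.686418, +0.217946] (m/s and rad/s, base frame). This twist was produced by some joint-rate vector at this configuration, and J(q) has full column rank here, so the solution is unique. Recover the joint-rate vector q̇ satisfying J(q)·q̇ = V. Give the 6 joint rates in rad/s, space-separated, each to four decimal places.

0.0400 0.5940 0.9990 0.1400 -0.0590 0.8640

o_n = [-1.0018, 0.5979, -0.0856]
J₁: ẑ×o_n = [-0.5979, -1.0018, 0.0000], ω = ẑ
J2: z=[0.5592, 0.8290, 0.0000] o=[0.3233, -0.2181, 0.0000] → [-0.0710, 0.0479, 1.5548, 0.5592, 0.8290, 0.0000]
J3: z=[-0.6873, 0.4636, -0.5592] o=[0.3157, 0.1007, 0.2736] → [0.1115, 0.4898, 0.2690, -0.6873, 0.4636, -0.5592]
J4: z=[-0.2994, -0.8822, -0.3634] o=[-0.3171, 0.1098, 0.7728] → [0.9347, -0.0081, -0.7502, -0.2994, -0.8822, -0.3634]
J5: z=[-0.2994, -0.8822, -0.3634] o=[-0.5556, 0.3205, 0.0450] → [0.2161, 0.1230, -0.4767, -0.2994, -0.8822, -0.3634]
J6: z=[-0.4020, -0.2288, 0.8866] o=[-0.8845, 0.4768, -0.0637] → [-0.1023, -0.1128, -0.0755, -0.4020, -0.2288, 0.8866]
q̇ = J⁺·V = [0.0400, 0.5940, 0.9990, 0.1400, -0.0590, 0.8640]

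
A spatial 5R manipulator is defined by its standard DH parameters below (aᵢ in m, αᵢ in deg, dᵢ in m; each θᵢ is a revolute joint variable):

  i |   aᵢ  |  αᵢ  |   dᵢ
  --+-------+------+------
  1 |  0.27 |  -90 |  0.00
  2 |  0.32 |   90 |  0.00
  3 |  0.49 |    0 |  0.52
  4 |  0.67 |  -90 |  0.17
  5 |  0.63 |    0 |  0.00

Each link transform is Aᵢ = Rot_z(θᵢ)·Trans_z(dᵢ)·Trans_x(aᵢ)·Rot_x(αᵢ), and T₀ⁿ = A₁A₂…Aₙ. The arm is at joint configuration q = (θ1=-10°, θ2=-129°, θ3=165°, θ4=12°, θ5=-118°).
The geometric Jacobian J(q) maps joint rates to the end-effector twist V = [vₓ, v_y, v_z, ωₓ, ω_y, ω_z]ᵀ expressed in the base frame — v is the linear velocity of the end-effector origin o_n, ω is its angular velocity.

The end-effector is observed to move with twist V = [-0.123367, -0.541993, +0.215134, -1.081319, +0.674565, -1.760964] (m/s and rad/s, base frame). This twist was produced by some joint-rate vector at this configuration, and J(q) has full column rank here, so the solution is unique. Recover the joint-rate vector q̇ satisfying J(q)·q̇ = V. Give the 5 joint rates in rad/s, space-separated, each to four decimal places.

-0.8260 0.1470 0.6030 0.9040 -0.3300

o_n = [-0.3359, 0.2079, -1.1939]
J₁: ẑ×o_n = [-0.2079, -0.3359, 0.0000], ω = ẑ
J2: z=[0.1736, 0.9848, 0.0000] o=[0.2659, -0.0469, 0.0000] → [-1.1757, 0.2073, 0.6369, 0.1736, 0.9848, 0.0000]
J3: z=[-0.7653, 0.1349, -0.6293] o=[0.0676, -0.0119, 0.2487] → [-0.0563, -0.8502, -0.1138, -0.7653, 0.1349, -0.6293]
J4: z=[-0.7653, 0.1349, -0.6293] o=[-0.0150, 0.1314, -0.4464] → [-0.0528, -0.3702, -0.0152, -0.7653, 0.1349, -0.6293]
J5: z=[-0.1410, -0.9892, -0.0407] o=[0.2756, 0.1158, -1.0733] → [0.1230, 0.0079, -0.6178, -0.1410, -0.9892, -0.0407]
q̇ = J⁺·V = [-0.8260, 0.1470, 0.6030, 0.9040, -0.3300]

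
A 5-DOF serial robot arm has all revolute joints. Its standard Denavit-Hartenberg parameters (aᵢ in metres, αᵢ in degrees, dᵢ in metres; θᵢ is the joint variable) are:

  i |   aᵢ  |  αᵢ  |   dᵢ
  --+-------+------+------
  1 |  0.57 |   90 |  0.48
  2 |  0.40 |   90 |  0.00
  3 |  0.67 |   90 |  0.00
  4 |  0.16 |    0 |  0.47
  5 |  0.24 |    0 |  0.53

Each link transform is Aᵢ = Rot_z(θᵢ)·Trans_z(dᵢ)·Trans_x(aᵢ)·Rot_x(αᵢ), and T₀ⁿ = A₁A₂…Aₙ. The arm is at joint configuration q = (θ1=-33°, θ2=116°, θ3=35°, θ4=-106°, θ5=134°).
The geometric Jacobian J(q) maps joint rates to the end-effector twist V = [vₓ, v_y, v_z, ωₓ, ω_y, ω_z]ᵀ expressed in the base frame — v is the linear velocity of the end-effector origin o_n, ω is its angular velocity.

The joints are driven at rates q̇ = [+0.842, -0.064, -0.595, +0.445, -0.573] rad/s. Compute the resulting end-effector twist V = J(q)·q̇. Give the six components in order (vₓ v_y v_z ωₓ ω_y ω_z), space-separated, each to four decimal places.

0.1470 0.5463 -0.0916 -0.4438 0.2395 0.5152

o_n = [0.0212, 0.3900, 1.9538]
J₁: ẑ×o_n = [-0.3900, 0.0212, 0.0000], ω = ẑ
J2: z=[-0.5446, -0.8387, 0.0000] o=[0.4780, -0.3104, 0.4800] → [-1.2361, 0.8027, -0.7646, -0.5446, -0.8387, 0.0000]
J3: z=[0.7538, -0.4895, 0.4384] o=[0.3310, -0.2149, 0.8395] → [-0.8107, -0.9758, 0.3043, 0.7538, -0.4895, 0.4384]
J4: z=[0.2353, 0.8239, 0.5155] o=[-0.0801, -0.4062, 1.3328] → [0.1013, -0.0939, 0.1038, 0.2353, 0.8239, 0.5155]
J5: z=[0.2353, 0.8239, 0.5155] o=[-0.0584, 0.0689, 1.4752] → [0.2289, -0.0716, 0.0099, 0.2353, 0.8239, 0.5155]
V = J·q̇ = [0.1470, 0.5463, -0.0916, -0.4438, 0.2395, 0.5152]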